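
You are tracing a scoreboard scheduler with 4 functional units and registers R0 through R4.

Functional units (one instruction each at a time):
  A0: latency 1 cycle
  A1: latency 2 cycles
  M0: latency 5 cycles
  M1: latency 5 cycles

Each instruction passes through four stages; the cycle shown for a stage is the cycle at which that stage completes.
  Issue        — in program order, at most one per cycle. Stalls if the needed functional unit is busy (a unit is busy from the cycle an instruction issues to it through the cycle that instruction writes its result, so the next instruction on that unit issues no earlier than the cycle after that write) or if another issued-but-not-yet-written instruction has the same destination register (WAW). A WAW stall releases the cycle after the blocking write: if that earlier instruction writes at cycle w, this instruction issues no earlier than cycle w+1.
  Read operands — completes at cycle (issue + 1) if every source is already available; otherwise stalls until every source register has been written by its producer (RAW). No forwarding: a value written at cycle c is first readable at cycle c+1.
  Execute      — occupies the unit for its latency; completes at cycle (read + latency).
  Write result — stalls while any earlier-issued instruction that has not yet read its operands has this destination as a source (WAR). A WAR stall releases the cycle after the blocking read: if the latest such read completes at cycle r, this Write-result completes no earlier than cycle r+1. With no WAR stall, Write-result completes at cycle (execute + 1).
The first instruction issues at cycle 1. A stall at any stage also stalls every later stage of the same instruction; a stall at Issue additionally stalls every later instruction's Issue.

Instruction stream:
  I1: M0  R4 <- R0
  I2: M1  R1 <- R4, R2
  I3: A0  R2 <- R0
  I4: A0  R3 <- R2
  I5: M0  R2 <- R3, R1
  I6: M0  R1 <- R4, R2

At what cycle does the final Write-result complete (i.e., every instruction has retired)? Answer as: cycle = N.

[1] I1→M0
[2] I1 RO, I2→M1
[3] I3→A0
[4] I3 RO
[5] I3 EX
[7] I1 EX
[8] I1 WR R4
[9] I2 RO
[10] I3 WR R2
[11] I4→A0
[12] I4 RO, I5→M0
[13] I4 EX
[14] I2 EX, I4 WR R3
[15] I2 WR R1
[16] I5 RO
[21] I5 EX
[22] I5 WR R2
[23] I6→M0
[24] I6 RO
[29] I6 EX
[30] I6 WR R1

cycle = 30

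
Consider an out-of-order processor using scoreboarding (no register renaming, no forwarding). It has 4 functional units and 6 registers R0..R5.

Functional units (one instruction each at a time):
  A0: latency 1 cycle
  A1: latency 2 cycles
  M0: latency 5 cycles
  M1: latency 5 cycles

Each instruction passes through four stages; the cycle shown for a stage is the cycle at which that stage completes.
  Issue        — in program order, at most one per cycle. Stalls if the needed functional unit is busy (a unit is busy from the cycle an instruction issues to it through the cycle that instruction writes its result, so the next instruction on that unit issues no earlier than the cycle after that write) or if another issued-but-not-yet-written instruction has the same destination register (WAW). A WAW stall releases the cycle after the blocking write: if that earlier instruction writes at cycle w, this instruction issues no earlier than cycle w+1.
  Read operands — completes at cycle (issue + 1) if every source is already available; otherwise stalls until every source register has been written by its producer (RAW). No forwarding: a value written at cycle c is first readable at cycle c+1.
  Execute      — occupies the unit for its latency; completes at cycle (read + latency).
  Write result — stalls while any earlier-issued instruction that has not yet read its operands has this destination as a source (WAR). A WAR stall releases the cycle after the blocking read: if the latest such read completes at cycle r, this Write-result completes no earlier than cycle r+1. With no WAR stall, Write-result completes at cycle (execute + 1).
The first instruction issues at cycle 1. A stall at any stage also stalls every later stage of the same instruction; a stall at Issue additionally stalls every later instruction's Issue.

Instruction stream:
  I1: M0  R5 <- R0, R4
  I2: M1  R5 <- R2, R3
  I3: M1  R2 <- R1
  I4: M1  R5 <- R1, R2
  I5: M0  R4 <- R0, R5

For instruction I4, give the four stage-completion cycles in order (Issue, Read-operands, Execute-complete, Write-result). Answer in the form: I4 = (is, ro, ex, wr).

cycle 1: issue I1 (M0)
cycle 2: I1 read-ops
cycle 7: I1 finished on M0
cycle 8: I1→R5
cycle 9: issue I2 (M1)
cycle 10: I2 read-ops
cycle 15: I2 finished on M1
cycle 16: I2→R5
cycle 17: issue I3 (M1)
cycle 18: I3 read-ops
cycle 23: I3 finished on M1
cycle 24: I3→R2
cycle 25: issue I4 (M1)
cycle 26: I4 read-ops | issue I5 (M0)
cycle 31: I4 finished on M1
cycle 32: I4→R5
cycle 33: I5 read-ops
cycle 38: I5 finished on M0
cycle 39: I5→R4

I4 = (25, 26, 31, 32)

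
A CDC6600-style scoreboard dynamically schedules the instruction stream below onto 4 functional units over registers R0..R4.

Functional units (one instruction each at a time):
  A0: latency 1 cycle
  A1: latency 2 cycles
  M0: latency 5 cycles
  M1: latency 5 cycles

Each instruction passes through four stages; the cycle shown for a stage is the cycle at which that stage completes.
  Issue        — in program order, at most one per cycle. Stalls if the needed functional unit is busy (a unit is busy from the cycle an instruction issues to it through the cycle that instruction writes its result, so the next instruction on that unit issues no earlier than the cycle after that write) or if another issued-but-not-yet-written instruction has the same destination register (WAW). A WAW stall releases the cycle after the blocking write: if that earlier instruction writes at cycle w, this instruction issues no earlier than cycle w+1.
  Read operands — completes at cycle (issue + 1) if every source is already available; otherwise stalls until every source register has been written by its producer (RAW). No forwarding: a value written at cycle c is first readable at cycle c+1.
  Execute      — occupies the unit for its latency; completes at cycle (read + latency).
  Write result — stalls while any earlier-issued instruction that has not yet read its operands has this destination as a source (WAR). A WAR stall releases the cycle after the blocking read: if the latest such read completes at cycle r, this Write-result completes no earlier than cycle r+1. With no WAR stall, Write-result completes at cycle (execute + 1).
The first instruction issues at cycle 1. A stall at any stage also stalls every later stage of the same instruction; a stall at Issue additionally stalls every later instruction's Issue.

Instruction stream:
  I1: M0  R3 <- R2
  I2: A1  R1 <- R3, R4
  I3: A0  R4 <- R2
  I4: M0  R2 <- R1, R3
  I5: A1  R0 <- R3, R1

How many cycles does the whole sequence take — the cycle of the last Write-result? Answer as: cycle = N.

I1: IS=1 RO=2 EX=7 WR=8
I2: IS=2 RO=9 EX=11 WR=12  [RAW R3: wait I1 write@8]
I3: IS=3 RO=4 EX=5 WR=10  [WAR R4: wait I2 read@9]
I4: IS=9 RO=13 EX=18 WR=19  [struct: M0 busy until I1 writes@8; RAW R1: wait I2 write@12]
I5: IS=13 RO=14 EX=16 WR=17  [struct: A1 busy until I2 writes@12]

cycle = 19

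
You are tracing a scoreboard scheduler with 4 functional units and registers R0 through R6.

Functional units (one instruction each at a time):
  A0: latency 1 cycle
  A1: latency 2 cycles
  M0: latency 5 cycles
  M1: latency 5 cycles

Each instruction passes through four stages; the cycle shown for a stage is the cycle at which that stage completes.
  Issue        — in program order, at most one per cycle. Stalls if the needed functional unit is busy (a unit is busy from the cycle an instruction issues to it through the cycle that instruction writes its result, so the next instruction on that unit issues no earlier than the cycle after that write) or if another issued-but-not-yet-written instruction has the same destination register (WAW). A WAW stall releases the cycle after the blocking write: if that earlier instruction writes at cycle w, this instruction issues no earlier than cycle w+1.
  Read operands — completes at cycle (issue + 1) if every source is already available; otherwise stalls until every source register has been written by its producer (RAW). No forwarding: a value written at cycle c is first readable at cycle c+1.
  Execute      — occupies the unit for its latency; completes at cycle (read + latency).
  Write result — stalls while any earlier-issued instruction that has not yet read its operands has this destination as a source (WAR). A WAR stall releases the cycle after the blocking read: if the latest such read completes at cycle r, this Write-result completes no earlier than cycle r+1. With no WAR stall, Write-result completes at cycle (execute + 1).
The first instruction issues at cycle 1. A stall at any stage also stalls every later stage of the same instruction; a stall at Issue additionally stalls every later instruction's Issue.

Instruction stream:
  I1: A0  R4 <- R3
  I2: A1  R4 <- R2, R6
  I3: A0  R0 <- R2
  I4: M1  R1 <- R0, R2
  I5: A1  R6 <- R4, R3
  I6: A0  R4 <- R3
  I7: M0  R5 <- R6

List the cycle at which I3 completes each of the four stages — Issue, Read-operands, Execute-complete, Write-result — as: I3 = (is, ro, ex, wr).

I1  is:1  ro:2  ex:3  wr:4
I2  is:5  ro:6  ex:8  wr:9  — WAW R4: wait I1 write@4
I3  is:6  ro:7  ex:8  wr:9
I4  is:7  ro:10  ex:15  wr:16  — RAW R0: wait I3 write@9
I5  is:10  ro:11  ex:13  wr:14  — struct: A1 busy until I2 writes@9
I6  is:11  ro:12  ex:13  wr:14
I7  is:12  ro:15  ex:20  wr:21  — RAW R6: wait I5 write@14

I3 = (6, 7, 8, 9)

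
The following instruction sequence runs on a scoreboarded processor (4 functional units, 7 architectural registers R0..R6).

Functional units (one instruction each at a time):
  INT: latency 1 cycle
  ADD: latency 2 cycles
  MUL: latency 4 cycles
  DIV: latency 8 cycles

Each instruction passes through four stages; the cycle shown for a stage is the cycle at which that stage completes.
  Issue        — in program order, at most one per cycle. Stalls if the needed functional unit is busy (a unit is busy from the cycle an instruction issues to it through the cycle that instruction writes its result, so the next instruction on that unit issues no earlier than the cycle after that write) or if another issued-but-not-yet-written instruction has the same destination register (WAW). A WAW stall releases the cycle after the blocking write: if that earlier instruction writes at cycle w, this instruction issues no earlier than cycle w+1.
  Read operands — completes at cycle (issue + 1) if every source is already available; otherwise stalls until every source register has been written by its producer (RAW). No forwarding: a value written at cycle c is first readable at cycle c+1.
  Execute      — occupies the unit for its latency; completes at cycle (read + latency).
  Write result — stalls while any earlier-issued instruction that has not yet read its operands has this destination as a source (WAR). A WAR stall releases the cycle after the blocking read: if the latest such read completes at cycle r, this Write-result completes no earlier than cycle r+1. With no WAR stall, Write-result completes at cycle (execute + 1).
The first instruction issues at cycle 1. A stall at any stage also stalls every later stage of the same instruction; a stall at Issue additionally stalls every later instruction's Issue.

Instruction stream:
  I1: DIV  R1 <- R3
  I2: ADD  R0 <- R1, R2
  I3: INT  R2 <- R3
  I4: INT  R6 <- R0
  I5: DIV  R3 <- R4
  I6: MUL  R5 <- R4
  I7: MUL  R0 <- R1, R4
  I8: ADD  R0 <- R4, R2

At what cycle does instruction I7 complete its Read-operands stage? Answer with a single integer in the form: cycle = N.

cycle = 24

I1: IS=1 RO=2 EX=10 WR=11
I2: IS=2 RO=12 EX=14 WR=15  [RAW R1: wait I1 write@11]
I3: IS=3 RO=4 EX=5 WR=13  [WAR R2: wait I2 read@12]
I4: IS=14 RO=16 EX=17 WR=18  [struct: INT busy until I3 writes@13; RAW R0: wait I2 write@15]
I5: IS=15 RO=16 EX=24 WR=25
I6: IS=16 RO=17 EX=21 WR=22
I7: IS=23 RO=24 EX=28 WR=29  [struct: MUL busy until I6 writes@22]
I8: IS=30 RO=31 EX=33 WR=34  [WAW R0: wait I7 write@29]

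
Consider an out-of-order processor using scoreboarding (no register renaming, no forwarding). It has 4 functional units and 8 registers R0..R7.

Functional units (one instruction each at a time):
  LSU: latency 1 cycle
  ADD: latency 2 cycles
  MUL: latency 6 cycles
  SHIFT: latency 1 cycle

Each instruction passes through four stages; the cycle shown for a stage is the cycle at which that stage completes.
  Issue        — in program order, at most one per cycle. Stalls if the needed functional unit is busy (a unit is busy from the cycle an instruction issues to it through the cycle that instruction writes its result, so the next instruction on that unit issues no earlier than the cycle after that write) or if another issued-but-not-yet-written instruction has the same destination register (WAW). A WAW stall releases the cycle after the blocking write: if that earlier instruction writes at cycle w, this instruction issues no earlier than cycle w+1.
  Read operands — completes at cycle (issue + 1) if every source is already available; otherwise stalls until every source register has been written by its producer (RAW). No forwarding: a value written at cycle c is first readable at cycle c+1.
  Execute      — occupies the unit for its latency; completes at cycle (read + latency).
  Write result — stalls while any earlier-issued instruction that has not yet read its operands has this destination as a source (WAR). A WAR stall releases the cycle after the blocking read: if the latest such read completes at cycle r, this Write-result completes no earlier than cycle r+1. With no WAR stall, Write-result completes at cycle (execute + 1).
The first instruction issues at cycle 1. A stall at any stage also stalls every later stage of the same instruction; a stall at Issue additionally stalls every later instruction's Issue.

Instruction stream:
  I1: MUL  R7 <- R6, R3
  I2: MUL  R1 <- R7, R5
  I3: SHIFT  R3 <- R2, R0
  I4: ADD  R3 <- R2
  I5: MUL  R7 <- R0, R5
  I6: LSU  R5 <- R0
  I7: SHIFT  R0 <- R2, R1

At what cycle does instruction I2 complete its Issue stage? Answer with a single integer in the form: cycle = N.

I1  is:1  ro:2  ex:8  wr:9
I2  is:10  ro:11  ex:17  wr:18  — struct: MUL busy until I1 writes@9
I3  is:11  ro:12  ex:13  wr:14
I4  is:15  ro:16  ex:18  wr:19  — WAW R3: wait I3 write@14
I5  is:19  ro:20  ex:26  wr:27  — struct: MUL busy until I2 writes@18
I6  is:20  ro:21  ex:22  wr:23
I7  is:21  ro:22  ex:23  wr:24

cycle = 10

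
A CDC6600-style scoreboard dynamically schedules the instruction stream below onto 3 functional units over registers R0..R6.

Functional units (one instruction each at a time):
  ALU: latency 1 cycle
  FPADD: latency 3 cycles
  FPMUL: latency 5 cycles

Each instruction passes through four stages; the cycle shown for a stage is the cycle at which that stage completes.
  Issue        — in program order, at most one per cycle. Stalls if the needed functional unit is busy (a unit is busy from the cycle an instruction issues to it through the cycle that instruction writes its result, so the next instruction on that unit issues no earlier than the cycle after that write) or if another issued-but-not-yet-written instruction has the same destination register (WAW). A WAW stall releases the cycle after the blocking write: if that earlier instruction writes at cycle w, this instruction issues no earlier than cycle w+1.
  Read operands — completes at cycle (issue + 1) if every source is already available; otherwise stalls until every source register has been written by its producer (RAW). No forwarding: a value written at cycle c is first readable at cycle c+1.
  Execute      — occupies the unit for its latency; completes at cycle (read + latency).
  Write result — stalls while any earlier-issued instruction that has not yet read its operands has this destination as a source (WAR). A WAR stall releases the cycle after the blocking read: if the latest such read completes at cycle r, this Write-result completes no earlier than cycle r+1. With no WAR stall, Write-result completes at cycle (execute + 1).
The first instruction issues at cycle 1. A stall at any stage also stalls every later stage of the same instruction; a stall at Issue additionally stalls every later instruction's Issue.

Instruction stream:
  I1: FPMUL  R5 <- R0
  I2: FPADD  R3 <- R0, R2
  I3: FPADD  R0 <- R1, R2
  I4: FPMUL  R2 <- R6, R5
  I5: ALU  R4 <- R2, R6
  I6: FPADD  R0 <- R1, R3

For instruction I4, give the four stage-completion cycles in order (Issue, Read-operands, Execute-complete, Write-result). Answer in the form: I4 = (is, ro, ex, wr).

cycle 1: issue I1 (FPMUL)
cycle 2: I1 read-ops · issue I2 (FPADD)
cycle 3: I2 read-ops
cycle 6: I2 finished on FPADD
cycle 7: I1 finished on FPMUL · I2→R3
cycle 8: I1→R5 · issue I3 (FPADD)
cycle 9: I3 read-ops · issue I4 (FPMUL)
cycle 10: I4 read-ops · issue I5 (ALU)
cycle 12: I3 finished on FPADD
cycle 13: I3→R0
cycle 14: issue I6 (FPADD)
cycle 15: I4 finished on FPMUL · I6 read-ops
cycle 16: I4→R2
cycle 17: I5 read-ops
cycle 18: I5 finished on ALU · I6 finished on FPADD
cycle 19: I5→R4 · I6→R0

I4 = (9, 10, 15, 16)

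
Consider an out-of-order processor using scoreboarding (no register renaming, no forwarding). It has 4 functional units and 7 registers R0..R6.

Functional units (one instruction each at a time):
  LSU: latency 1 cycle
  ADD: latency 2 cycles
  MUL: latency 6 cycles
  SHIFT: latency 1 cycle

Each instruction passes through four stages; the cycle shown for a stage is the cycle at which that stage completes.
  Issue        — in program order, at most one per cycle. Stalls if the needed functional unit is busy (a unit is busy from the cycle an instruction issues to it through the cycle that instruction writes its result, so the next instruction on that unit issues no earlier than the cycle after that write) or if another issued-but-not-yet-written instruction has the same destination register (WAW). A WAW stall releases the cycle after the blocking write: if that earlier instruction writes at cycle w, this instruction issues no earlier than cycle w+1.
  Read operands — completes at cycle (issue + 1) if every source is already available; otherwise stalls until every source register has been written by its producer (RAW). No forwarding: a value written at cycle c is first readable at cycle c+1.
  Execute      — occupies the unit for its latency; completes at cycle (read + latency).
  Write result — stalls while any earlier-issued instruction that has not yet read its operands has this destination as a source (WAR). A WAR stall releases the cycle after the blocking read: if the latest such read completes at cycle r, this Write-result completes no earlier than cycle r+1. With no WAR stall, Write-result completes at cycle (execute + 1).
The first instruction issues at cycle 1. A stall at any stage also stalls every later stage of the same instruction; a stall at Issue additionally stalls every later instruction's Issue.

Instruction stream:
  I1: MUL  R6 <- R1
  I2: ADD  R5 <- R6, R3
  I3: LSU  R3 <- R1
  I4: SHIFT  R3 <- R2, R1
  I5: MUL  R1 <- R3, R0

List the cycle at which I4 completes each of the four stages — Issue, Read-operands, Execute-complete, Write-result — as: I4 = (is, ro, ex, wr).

1) issue 1, read 2, done 8, write 9
2) issue 2, read 10, done 12, write 13  <RAW R6: wait I1 write@9>
3) issue 3, read 4, done 5, write 11  <WAR R3: wait I2 read@10>
4) issue 12, read 13, done 14, write 15  <WAW R3: wait I3 write@11>
5) issue 13, read 16, done 22, write 23  <RAW R3: wait I4 write@15>

I4 = (12, 13, 14, 15)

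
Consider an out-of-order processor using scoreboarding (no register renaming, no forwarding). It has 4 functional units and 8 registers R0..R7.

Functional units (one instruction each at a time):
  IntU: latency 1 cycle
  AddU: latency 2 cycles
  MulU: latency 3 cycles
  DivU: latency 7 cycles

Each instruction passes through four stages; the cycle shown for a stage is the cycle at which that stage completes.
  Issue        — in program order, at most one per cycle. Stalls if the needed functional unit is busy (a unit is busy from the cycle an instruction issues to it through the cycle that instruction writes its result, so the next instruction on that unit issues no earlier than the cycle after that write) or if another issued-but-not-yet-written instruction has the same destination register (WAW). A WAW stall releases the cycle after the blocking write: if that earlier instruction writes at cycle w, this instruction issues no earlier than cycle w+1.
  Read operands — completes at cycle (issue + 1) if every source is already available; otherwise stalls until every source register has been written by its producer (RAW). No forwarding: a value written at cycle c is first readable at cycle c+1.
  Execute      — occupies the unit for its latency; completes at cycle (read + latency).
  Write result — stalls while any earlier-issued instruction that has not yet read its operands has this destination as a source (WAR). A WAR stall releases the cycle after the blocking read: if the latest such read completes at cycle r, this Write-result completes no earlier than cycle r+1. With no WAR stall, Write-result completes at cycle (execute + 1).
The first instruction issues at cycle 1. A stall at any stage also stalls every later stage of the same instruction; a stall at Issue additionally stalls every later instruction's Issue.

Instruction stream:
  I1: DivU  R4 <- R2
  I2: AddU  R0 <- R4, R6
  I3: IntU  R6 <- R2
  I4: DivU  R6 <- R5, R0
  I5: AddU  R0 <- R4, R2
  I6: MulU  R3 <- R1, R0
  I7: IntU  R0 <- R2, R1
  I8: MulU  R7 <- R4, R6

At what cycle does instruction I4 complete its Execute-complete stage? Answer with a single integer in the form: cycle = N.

t=1  issue I1 (DivU)
t=2  I1 read-ops, issue I2 (AddU)
t=3  issue I3 (IntU)
t=4  I3 read-ops
t=5  I3 finished on IntU
t=9  I1 finished on DivU
t=10  I1→R4
t=11  I2 read-ops
t=12  I3→R6
t=13  I2 finished on AddU, issue I4 (DivU)
t=14  I2→R0
t=15  I4 read-ops, issue I5 (AddU)
t=16  I5 read-ops, issue I6 (MulU)
t=18  I5 finished on AddU
t=19  I5→R0
t=20  I6 read-ops, issue I7 (IntU)
t=21  I7 read-ops
t=22  I4 finished on DivU, I7 finished on IntU
t=23  I4→R6, I6 finished on MulU, I7→R0
t=24  I6→R3
t=25  issue I8 (MulU)
t=26  I8 read-ops
t=29  I8 finished on MulU
t=30  I8→R7

cycle = 22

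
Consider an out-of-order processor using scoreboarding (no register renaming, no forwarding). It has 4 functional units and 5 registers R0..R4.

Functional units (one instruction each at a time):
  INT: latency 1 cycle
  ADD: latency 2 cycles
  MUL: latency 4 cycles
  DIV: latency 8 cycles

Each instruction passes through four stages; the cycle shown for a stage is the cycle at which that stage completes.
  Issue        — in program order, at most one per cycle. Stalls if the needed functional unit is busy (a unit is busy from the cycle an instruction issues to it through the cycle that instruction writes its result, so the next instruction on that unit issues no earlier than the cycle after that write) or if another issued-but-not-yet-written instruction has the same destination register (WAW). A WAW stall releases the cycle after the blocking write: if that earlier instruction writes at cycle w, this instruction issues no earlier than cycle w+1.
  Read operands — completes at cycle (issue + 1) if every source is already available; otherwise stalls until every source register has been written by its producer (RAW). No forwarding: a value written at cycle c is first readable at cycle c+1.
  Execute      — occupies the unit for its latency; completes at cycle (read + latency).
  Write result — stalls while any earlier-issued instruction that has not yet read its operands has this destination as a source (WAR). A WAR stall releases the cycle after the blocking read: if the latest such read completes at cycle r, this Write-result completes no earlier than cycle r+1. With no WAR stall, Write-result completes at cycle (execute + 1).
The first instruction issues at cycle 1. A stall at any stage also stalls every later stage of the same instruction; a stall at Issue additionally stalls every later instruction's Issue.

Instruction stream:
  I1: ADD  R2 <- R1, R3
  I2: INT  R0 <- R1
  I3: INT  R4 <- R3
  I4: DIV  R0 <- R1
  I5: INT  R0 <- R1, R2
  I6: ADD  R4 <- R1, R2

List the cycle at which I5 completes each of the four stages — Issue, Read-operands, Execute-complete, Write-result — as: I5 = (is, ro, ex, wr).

1) issue 1, read 2, done 4, write 5
2) issue 2, read 3, done 4, write 5
3) issue 6, read 7, done 8, write 9  <struct: INT busy until I2 writes@5>
4) issue 7, read 8, done 16, write 17
5) issue 18, read 19, done 20, write 21  <WAW R0: wait I4 write@17>
6) issue 19, read 20, done 22, write 23

I5 = (18, 19, 20, 21)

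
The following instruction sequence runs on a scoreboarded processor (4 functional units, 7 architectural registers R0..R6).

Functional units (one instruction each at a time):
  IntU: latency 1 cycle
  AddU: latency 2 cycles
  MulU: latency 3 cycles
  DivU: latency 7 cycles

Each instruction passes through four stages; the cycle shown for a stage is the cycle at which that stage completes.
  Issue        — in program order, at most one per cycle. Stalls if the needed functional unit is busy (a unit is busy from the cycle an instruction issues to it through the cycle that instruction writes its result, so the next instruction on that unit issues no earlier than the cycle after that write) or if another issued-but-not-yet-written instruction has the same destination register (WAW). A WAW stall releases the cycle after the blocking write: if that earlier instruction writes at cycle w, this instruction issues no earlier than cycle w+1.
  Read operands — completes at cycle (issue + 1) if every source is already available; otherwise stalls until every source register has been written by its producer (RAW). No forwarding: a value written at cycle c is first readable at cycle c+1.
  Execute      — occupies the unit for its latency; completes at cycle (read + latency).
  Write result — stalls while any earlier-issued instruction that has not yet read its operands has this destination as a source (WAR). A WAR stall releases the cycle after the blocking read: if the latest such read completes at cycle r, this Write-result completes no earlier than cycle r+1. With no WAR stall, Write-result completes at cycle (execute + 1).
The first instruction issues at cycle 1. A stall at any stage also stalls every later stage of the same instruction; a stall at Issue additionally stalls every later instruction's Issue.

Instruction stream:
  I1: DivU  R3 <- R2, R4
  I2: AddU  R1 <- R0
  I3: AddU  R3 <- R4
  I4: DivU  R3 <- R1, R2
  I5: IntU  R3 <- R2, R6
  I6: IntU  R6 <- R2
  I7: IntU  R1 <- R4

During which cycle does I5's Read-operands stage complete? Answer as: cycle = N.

[I1] 1/2/9/10
[I2] 2/3/5/6
[I3] 11/12/14/15  (WAW R3: wait I1 write@10)
[I4] 16/17/24/25  (WAW R3: wait I3 write@15)
[I5] 26/27/28/29  (WAW R3: wait I4 write@25)
[I6] 30/31/32/33  (struct: IntU busy until I5 writes@29)
[I7] 34/35/36/37  (struct: IntU busy until I6 writes@33)

cycle = 27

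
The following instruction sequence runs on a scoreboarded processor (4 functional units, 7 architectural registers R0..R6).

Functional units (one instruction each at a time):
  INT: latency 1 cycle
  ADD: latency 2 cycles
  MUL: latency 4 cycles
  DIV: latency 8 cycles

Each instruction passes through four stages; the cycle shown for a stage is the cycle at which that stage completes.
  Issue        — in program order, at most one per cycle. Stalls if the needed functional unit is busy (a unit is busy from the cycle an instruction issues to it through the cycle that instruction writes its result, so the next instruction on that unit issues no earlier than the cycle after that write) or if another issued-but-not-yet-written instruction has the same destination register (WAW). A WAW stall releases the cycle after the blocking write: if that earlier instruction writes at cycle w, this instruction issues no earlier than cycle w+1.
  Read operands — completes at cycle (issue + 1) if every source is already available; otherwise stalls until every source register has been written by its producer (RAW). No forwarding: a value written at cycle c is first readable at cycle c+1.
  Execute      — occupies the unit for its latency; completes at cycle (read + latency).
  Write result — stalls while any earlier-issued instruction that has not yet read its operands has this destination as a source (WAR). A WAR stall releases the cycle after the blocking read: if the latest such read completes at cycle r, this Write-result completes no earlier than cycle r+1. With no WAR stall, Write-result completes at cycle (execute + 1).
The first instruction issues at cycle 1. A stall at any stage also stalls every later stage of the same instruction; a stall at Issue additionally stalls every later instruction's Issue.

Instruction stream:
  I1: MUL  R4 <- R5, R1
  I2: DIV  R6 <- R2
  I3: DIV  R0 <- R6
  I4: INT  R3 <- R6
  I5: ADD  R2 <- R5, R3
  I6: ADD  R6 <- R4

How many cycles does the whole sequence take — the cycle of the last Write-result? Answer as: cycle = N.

I1  is:1  ro:2  ex:6  wr:7
I2  is:2  ro:3  ex:11  wr:12
I3  is:13  ro:14  ex:22  wr:23  — struct: DIV busy until I2 writes@12
I4  is:14  ro:15  ex:16  wr:17
I5  is:15  ro:18  ex:20  wr:21  — RAW R3: wait I4 write@17
I6  is:22  ro:23  ex:25  wr:26  — struct: ADD busy until I5 writes@21

cycle = 26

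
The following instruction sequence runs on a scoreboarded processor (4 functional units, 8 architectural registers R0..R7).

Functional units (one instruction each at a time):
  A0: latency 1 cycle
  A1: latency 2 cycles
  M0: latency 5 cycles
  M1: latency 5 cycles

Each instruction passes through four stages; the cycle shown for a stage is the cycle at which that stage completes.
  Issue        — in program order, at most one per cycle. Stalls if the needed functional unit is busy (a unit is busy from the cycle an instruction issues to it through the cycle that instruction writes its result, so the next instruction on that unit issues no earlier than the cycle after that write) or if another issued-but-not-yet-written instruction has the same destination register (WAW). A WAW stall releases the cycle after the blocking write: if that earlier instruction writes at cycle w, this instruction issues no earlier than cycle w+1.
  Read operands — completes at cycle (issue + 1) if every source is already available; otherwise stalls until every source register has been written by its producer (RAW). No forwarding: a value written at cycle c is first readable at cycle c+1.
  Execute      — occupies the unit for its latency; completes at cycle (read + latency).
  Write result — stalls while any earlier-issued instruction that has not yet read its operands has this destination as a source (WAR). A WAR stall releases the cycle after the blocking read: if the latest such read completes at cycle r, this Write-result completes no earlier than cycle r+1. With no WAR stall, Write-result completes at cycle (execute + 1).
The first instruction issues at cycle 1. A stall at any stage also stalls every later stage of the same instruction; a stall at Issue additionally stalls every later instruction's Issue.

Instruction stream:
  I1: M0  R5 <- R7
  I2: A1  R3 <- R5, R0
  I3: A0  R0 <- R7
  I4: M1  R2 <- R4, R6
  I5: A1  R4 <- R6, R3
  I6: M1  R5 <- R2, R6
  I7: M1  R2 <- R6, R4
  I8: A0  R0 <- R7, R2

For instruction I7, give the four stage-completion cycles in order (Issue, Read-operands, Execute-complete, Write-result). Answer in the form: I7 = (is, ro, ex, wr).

t=1  I1→M0
t=2  I1 RO; I2→A1
t=3  I3→A0
t=4  I3 RO; I4→M1
t=5  I3 EX; I4 RO
t=7  I1 EX
t=8  I1 WR R5
t=9  I2 RO
t=10  I3 WR R0; I4 EX
t=11  I2 EX; I4 WR R2
t=12  I2 WR R3
t=13  I5→A1
t=14  I5 RO; I6→M1
t=15  I6 RO
t=16  I5 EX
t=17  I5 WR R4
t=20  I6 EX
t=21  I6 WR R5
t=22  I7→M1
t=23  I7 RO; I8→A0
t=28  I7 EX
t=29  I7 WR R2
t=30  I8 RO
t=31  I8 EX
t=32  I8 WR R0

I7 = (22, 23, 28, 29)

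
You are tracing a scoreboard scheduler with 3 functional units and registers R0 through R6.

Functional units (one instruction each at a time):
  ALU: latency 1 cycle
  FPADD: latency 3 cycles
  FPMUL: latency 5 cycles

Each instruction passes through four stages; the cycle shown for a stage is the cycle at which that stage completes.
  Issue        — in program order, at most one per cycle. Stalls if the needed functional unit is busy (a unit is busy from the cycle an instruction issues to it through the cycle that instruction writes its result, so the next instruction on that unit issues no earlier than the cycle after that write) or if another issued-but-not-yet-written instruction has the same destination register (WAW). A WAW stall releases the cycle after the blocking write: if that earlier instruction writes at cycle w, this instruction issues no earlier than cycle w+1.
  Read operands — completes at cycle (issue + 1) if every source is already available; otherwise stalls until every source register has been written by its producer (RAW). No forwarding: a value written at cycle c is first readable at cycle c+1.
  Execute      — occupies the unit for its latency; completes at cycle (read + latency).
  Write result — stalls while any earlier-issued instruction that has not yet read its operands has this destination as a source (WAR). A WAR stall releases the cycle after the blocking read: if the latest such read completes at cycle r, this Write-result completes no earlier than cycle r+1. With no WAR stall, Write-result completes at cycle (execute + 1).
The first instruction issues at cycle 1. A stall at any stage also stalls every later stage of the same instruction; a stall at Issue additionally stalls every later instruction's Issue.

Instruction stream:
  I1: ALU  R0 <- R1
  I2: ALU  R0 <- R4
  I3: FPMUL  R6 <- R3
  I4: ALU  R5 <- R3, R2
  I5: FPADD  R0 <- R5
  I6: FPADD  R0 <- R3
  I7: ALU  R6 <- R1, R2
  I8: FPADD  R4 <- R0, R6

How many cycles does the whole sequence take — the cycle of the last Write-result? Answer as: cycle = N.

cycle = 29

[1] I1 issues→ALU
[2] I1 reads
[3] I1 exec-done
[4] I1 writes R0
[5] I2 issues→ALU
[6] I2 reads; I3 issues→FPMUL
[7] I2 exec-done; I3 reads
[8] I2 writes R0
[9] I4 issues→ALU
[10] I4 reads; I5 issues→FPADD
[11] I4 exec-done
[12] I3 exec-done; I4 writes R5
[13] I3 writes R6; I5 reads
[16] I5 exec-done
[17] I5 writes R0
[18] I6 issues→FPADD
[19] I6 reads; I7 issues→ALU
[20] I7 reads
[21] I7 exec-done
[22] I6 exec-done; I7 writes R6
[23] I6 writes R0
[24] I8 issues→FPADD
[25] I8 reads
[28] I8 exec-done
[29] I8 writes R4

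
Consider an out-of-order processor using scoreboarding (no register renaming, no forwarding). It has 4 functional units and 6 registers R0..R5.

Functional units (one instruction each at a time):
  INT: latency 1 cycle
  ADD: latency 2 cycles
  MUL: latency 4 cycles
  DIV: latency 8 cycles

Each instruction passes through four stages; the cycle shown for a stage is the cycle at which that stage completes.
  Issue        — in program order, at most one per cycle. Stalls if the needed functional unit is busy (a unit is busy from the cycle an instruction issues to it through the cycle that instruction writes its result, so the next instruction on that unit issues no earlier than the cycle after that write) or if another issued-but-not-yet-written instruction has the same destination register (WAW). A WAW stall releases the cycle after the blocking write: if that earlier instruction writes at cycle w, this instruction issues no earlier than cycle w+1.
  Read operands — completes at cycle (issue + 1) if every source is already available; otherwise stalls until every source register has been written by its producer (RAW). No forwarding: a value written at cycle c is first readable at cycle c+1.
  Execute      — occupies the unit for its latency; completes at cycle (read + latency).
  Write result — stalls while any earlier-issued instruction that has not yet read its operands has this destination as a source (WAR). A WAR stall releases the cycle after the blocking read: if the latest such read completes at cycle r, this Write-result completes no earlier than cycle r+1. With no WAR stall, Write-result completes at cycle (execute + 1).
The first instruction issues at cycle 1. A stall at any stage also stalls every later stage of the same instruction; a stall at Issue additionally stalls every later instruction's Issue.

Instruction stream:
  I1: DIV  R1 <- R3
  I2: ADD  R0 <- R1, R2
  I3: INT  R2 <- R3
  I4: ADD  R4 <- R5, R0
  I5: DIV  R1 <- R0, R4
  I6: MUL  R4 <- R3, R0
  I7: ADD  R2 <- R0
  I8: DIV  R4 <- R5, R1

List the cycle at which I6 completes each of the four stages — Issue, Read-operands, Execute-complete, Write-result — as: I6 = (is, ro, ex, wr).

t=1  issue I1 (DIV)
t=2  I1 read-ops · issue I2 (ADD)
t=3  issue I3 (INT)
t=4  I3 read-ops
t=5  I3 finished on INT
t=10  I1 finished on DIV
t=11  I1→R1
t=12  I2 read-ops
t=13  I3→R2
t=14  I2 finished on ADD
t=15  I2→R0
t=16  issue I4 (ADD)
t=17  I4 read-ops · issue I5 (DIV)
t=19  I4 finished on ADD
t=20  I4→R4
t=21  I5 read-ops · issue I6 (MUL)
t=22  I6 read-ops · issue I7 (ADD)
t=23  I7 read-ops
t=25  I7 finished on ADD
t=26  I6 finished on MUL · I7→R2
t=27  I6→R4
t=29  I5 finished on DIV
t=30  I5→R1
t=31  issue I8 (DIV)
t=32  I8 read-ops
t=40  I8 finished on DIV
t=41  I8→R4

I6 = (21, 22, 26, 27)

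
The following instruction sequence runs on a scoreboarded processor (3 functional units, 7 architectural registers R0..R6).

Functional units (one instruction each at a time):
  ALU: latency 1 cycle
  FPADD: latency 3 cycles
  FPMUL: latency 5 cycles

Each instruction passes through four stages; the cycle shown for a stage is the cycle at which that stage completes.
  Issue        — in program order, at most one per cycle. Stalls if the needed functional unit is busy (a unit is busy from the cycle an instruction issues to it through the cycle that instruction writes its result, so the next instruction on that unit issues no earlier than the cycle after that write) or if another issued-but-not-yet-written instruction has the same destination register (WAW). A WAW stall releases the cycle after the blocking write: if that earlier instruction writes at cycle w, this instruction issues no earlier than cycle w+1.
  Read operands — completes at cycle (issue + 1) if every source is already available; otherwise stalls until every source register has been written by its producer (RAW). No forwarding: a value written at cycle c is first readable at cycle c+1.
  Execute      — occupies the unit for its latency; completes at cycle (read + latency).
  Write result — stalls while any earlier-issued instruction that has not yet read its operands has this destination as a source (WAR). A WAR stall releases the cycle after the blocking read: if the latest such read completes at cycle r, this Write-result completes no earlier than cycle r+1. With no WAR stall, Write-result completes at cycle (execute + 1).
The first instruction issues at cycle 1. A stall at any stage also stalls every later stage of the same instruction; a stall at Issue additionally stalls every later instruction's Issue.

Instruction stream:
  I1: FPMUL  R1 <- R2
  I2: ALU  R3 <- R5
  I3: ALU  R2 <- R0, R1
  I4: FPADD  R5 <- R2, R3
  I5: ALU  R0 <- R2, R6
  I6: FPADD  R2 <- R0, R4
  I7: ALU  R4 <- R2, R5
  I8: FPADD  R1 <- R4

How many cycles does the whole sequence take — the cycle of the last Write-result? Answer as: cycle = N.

cycle = 30

[I1] 1/2/7/8
[I2] 2/3/4/5
[I3] 6/9/10/11  (struct: ALU busy until I2 writes@5; RAW R1: wait I1 write@8)
[I4] 7/12/15/16  (RAW R2: wait I3 write@11)
[I5] 12/13/14/15  (struct: ALU busy until I3 writes@11)
[I6] 17/18/21/22  (struct: FPADD busy until I4 writes@16)
[I7] 18/23/24/25  (RAW R2: wait I6 write@22)
[I8] 23/26/29/30  (struct: FPADD busy until I6 writes@22; RAW R4: wait I7 write@25)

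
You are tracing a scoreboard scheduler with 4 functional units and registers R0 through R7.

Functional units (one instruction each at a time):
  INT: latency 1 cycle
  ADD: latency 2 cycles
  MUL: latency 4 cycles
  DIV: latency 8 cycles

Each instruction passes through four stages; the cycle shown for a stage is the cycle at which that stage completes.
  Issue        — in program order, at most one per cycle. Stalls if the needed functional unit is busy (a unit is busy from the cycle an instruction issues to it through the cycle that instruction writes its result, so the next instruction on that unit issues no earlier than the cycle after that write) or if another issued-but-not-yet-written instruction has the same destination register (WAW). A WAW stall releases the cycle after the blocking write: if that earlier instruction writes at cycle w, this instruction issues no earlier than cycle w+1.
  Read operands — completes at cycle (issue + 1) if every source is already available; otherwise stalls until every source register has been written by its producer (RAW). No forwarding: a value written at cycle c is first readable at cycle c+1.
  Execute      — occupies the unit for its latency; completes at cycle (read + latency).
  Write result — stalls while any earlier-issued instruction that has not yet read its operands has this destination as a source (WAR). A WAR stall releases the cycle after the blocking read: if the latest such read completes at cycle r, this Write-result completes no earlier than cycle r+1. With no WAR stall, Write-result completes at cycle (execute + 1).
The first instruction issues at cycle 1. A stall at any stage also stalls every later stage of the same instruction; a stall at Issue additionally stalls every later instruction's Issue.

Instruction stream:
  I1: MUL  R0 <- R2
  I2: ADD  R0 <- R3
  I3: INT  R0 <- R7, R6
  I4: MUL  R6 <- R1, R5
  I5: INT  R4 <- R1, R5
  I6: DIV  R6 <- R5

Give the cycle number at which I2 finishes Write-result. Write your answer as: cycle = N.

cycle = 12

c1: I1→MUL
c2: I1 RO
c6: I1 EX
c7: I1 WR R0
c8: I2→ADD
c9: I2 RO
c11: I2 EX
c12: I2 WR R0
c13: I3→INT
c14: I3 RO · I4→MUL
c15: I3 EX · I4 RO
c16: I3 WR R0
c17: I5→INT
c18: I5 RO
c19: I4 EX · I5 EX
c20: I4 WR R6 · I5 WR R4
c21: I6→DIV
c22: I6 RO
c30: I6 EX
c31: I6 WR R6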